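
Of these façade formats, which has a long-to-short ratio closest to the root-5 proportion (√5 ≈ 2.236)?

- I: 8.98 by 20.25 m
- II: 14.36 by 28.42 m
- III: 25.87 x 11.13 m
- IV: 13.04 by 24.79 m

Target root-5 ≈ 2.236.
I: 2.255 (Δ0.019)  II: 1.979 (Δ0.257)  III: 2.324 (Δ0.088)  IV: 1.901 (Δ0.335)

I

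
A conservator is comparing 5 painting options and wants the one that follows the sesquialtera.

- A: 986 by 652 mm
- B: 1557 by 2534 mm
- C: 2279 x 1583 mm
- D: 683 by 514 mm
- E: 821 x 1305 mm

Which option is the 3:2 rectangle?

Ratios (long/short): A ≈ 1.512; B ≈ 1.627; C ≈ 1.440; D ≈ 1.329; E ≈ 1.590.
3:2 ≈ 1.500; option A is nearest (Δ 0.012).

A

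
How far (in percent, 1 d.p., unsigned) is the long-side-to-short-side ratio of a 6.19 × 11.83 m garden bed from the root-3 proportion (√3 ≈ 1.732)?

10.3%

Ratio = 11.83 / 6.19 ≈ 1.9111.
Ideal root-3 ≈ 1.7321. |1.9111 − 1.7321| / 1.7321 ≈ 10.33% → 10.3%.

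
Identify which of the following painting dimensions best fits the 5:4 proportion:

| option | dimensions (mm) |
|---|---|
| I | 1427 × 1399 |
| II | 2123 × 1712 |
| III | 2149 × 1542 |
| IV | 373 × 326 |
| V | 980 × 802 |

II

Target 5:4 ≈ 1.250.
I: 1.020 (Δ0.230)  II: 1.240 (Δ0.010)  III: 1.394 (Δ0.144)  IV: 1.144 (Δ0.106)  V: 1.222 (Δ0.028)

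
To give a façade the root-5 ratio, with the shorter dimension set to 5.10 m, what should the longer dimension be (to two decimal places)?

root-5 ≈ 2.23607.
Longer side = 5.10 × 2.23607 ≈ 11.4040 → 11.40 m.

11.40 m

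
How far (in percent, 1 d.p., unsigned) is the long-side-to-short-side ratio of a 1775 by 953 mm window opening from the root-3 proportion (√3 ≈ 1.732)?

7.5%

Ratio = 1775 / 953 ≈ 1.8625.
Ideal root-3 ≈ 1.7321. |1.8625 − 1.7321| / 1.7321 ≈ 7.53% → 7.5%.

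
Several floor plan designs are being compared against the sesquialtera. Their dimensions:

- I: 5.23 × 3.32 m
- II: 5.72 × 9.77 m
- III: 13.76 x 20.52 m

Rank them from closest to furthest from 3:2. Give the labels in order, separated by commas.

I: 5.23/3.32 ≈ 1.575 → |1.575 − 1.500| = 0.075
II: 9.77/5.72 ≈ 1.708 → |1.708 − 1.500| = 0.208
III: 20.52/13.76 ≈ 1.491 → |1.491 − 1.500| = 0.009

III, I, II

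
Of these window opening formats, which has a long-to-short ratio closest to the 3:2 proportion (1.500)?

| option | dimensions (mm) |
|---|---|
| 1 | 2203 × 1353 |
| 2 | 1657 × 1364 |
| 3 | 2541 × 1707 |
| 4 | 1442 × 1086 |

3

Ratios (long/short): 1 ≈ 1.628; 2 ≈ 1.215; 3 ≈ 1.489; 4 ≈ 1.328.
3:2 ≈ 1.500; option 3 is nearest (Δ 0.011).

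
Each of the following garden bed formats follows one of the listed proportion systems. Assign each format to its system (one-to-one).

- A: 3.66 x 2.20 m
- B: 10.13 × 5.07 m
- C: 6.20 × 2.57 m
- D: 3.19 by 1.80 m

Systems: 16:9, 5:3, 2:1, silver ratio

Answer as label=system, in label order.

Ratios: A ≈ 1.664; B ≈ 1.998; C ≈ 2.412; D ≈ 1.772.
Targets: 16:9 ≈ 1.778; 5:3 ≈ 1.667; 2:1 ≈ 2.000; silver ratio ≈ 2.414.

A=5:3, B=2:1, C=silver ratio, D=16:9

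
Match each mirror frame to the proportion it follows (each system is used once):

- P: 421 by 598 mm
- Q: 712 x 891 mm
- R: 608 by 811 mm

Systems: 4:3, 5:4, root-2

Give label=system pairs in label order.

P=root-2, Q=5:4, R=4:3

P = 598/421 ≈ 1.420 → root-2 (1.414)
Q = 891/712 ≈ 1.251 → 5:4 (1.250)
R = 811/608 ≈ 1.334 → 4:3 (1.333)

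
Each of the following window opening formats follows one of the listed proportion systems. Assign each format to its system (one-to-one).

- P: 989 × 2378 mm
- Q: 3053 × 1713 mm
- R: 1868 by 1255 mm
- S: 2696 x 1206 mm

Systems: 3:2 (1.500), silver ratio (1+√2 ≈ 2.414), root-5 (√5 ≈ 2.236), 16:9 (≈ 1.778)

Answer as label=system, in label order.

P=silver ratio, Q=16:9, R=3:2, S=root-5

P = 2378/989 ≈ 2.404 → silver ratio (2.414)
Q = 3053/1713 ≈ 1.782 → 16:9 (1.778)
R = 1868/1255 ≈ 1.488 → 3:2 (1.500)
S = 2696/1206 ≈ 2.235 → root-5 (2.236)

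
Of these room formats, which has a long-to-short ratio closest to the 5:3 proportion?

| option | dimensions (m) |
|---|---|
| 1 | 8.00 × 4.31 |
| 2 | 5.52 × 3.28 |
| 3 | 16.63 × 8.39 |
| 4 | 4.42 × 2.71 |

Ratios (long/short): 1 ≈ 1.856; 2 ≈ 1.683; 3 ≈ 1.982; 4 ≈ 1.631.
5:3 ≈ 1.667; option 2 is nearest (Δ 0.016).

2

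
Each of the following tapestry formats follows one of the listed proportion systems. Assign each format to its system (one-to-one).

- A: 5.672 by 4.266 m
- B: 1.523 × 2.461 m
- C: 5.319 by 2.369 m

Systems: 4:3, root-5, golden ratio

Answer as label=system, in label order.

A=4:3, B=golden ratio, C=root-5

A = 5.672/4.266 ≈ 1.330 → 4:3 (1.333)
B = 2.461/1.523 ≈ 1.616 → golden ratio (1.618)
C = 5.319/2.369 ≈ 2.245 → root-5 (2.236)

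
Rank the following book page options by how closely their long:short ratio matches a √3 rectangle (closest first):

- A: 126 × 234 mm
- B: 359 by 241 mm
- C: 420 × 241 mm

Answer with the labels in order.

A: 234/126 ≈ 1.857 → |1.857 − 1.732| = 0.125
B: 359/241 ≈ 1.490 → |1.490 − 1.732| = 0.242
C: 420/241 ≈ 1.743 → |1.743 − 1.732| = 0.011

C, A, B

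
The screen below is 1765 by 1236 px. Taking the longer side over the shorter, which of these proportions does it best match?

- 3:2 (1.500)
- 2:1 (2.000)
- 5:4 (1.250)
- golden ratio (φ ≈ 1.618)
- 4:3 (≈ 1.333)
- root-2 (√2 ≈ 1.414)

root-2

1765/1236 ≈ 1.428. Nearest candidates are root-2 (1.414, off by 0.014) and 3:2 (1.500, off by 0.072).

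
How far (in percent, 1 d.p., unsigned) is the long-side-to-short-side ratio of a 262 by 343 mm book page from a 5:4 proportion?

4.7%

Ratio = 343 / 262 ≈ 1.3092.
Ideal 5:4 = 1.2500. |1.3092 − 1.2500| / 1.2500 ≈ 4.74% → 4.7%.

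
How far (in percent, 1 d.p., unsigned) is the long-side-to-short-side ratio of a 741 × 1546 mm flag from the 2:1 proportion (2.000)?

4.3%

Ratio = 1546 / 741 ≈ 2.0864.
Ideal 2:1 = 2.0000. |2.0864 − 2.0000| / 2.0000 ≈ 4.32% → 4.3%.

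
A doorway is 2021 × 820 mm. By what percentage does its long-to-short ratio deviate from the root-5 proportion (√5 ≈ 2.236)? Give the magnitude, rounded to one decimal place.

10.2%

Ratio = 2021 / 820 ≈ 2.4646.
Ideal root-5 ≈ 2.2361. |2.4646 − 2.2361| / 2.2361 ≈ 10.22% → 10.2%.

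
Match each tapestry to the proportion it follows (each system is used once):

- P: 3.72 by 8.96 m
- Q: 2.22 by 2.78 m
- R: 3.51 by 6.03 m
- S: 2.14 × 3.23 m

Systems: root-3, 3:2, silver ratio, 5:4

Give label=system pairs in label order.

P=silver ratio, Q=5:4, R=root-3, S=3:2

P = 8.96/3.72 ≈ 2.409 → silver ratio (2.414)
Q = 2.78/2.22 ≈ 1.252 → 5:4 (1.250)
R = 6.03/3.51 ≈ 1.718 → root-3 (1.732)
S = 3.23/2.14 ≈ 1.509 → 3:2 (1.500)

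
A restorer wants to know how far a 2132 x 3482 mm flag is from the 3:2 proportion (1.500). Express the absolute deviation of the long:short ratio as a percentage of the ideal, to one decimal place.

8.9%

Ratio = 3482 / 2132 ≈ 1.6332.
Ideal 3:2 = 1.5000. |1.6332 − 1.5000| / 1.5000 ≈ 8.88% → 8.9%.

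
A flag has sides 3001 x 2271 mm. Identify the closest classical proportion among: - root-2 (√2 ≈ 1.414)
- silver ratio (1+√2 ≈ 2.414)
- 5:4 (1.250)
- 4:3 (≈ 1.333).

4:3

Ratio = 3001 / 2271 ≈ 1.321.
Distances: root-2 1.414 (Δ 0.093); silver ratio 2.414 (Δ 1.093); 5:4 1.250 (Δ 0.071); 4:3 1.333 (Δ 0.012).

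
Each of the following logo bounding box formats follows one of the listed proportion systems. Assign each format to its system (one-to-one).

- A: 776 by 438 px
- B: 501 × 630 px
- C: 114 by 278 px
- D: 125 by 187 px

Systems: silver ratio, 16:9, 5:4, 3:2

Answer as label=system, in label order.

Ratios: A ≈ 1.772; B ≈ 1.257; C ≈ 2.439; D ≈ 1.496.
Targets: silver ratio ≈ 2.414; 16:9 ≈ 1.778; 5:4 ≈ 1.250; 3:2 ≈ 1.500.

A=16:9, B=5:4, C=silver ratio, D=3:2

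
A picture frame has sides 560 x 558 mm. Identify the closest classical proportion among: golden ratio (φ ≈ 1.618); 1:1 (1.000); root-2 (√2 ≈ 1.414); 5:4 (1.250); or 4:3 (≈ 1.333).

1:1

560/558 ≈ 1.004. Nearest candidates are 1:1 (1.000, off by 0.004) and 5:4 (1.250, off by 0.246).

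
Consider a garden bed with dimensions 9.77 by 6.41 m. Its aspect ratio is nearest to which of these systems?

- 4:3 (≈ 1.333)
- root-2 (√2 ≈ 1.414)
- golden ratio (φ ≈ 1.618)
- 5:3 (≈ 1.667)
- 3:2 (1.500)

Ratio = 9.77 / 6.41 ≈ 1.524.
Distances: 4:3 1.333 (Δ 0.191); root-2 1.414 (Δ 0.110); golden ratio 1.618 (Δ 0.094); 5:3 1.667 (Δ 0.143); 3:2 1.500 (Δ 0.024).

3:2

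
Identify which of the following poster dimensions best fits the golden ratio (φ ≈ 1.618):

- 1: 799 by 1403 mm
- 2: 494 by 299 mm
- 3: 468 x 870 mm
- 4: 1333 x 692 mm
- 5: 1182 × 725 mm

Ratios (long/short): 1 ≈ 1.756; 2 ≈ 1.652; 3 ≈ 1.859; 4 ≈ 1.926; 5 ≈ 1.630.
golden ratio ≈ 1.618; option 5 is nearest (Δ 0.012).

5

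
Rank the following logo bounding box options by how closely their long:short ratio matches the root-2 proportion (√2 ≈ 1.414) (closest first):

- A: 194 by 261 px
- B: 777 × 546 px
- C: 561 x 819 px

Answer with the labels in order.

A: 261/194 ≈ 1.345 → |1.345 − 1.414| = 0.069
B: 777/546 ≈ 1.423 → |1.423 − 1.414| = 0.009
C: 819/561 ≈ 1.460 → |1.460 − 1.414| = 0.046

B, C, A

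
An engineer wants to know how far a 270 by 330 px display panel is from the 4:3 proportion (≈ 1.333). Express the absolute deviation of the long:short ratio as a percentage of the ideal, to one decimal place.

8.3%

Ratio = 330 / 270 ≈ 1.2222.
Ideal 4:3 ≈ 1.3333. |1.2222 − 1.3333| / 1.3333 ≈ 8.33% → 8.3%.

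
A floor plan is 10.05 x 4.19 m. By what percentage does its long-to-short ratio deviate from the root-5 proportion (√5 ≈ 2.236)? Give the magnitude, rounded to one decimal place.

7.3%

Ratio = 10.05 / 4.19 ≈ 2.3986.
Ideal root-5 ≈ 2.2361. |2.3986 − 2.2361| / 2.2361 ≈ 7.27% → 7.3%.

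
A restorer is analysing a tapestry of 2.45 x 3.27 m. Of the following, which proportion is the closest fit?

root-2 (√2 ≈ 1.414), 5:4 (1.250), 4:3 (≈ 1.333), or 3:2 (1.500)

4:3

3.27/2.45 ≈ 1.335. Nearest candidates are 4:3 (1.333, off by 0.002) and root-2 (1.414, off by 0.079).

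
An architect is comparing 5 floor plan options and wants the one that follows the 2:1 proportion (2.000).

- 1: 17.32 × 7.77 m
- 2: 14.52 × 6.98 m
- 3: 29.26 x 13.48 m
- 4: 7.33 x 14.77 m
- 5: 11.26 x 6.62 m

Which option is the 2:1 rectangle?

4

Ratios (long/short): 1 ≈ 2.229; 2 ≈ 2.080; 3 ≈ 2.171; 4 ≈ 2.015; 5 ≈ 1.701.
2:1 ≈ 2.000; option 4 is nearest (Δ 0.015).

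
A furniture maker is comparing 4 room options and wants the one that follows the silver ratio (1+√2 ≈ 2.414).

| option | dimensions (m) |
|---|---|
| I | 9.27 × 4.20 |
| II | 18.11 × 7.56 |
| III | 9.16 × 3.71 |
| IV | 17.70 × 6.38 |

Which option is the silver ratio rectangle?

II

Target silver ratio ≈ 2.414.
I: 2.207 (Δ0.207)  II: 2.396 (Δ0.018)  III: 2.469 (Δ0.055)  IV: 2.774 (Δ0.360)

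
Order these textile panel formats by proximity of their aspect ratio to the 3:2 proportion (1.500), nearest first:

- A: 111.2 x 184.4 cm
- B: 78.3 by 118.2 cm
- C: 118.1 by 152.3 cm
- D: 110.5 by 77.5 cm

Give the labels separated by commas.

B, D, A, C

Ratios: A = 184.4 / 111.2 ≈ 1.658; B = 118.2 / 78.3 ≈ 1.510; C = 152.3 / 118.1 ≈ 1.290; D = 110.5 / 77.5 ≈ 1.426.
|Δ from 1.500|: A 0.158; B 0.010; C 0.210; D 0.074.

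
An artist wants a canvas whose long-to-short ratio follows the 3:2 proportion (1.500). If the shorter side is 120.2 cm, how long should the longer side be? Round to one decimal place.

180.3 cm

3:2 = 1.50000.
Longer side = 120.2 × 1.50000 ≈ 180.300 → 180.3 cm.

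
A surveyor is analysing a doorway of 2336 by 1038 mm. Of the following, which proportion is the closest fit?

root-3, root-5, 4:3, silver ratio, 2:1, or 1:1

Ratio = 2336 / 1038 ≈ 2.250.
Distances: root-3 1.732 (Δ 0.518); root-5 2.236 (Δ 0.014); 4:3 1.333 (Δ 0.917); silver ratio 2.414 (Δ 0.164); 2:1 2.000 (Δ 0.250); 1:1 1.000 (Δ 1.250).

root-5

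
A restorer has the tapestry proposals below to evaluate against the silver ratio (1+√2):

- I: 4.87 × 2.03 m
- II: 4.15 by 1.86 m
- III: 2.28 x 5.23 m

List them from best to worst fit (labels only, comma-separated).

I, III, II

Ratios: I = 4.87 / 2.03 ≈ 2.399; II = 4.15 / 1.86 ≈ 2.231; III = 5.23 / 2.28 ≈ 2.294.
|Δ from 2.414|: I 0.015; II 0.183; III 0.120.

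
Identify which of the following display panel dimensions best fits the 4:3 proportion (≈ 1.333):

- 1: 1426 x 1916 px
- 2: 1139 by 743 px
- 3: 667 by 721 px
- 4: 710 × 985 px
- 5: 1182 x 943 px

Ratios (long/short): 1 ≈ 1.344; 2 ≈ 1.533; 3 ≈ 1.081; 4 ≈ 1.387; 5 ≈ 1.253.
4:3 ≈ 1.333; option 1 is nearest (Δ 0.011).

1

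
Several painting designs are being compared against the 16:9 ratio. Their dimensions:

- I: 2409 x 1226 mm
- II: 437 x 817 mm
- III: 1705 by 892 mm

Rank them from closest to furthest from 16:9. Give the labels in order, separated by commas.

II, III, I

I: 2409/1226 ≈ 1.965 → |1.965 − 1.778| = 0.187
II: 817/437 ≈ 1.870 → |1.870 − 1.778| = 0.092
III: 1705/892 ≈ 1.911 → |1.911 − 1.778| = 0.133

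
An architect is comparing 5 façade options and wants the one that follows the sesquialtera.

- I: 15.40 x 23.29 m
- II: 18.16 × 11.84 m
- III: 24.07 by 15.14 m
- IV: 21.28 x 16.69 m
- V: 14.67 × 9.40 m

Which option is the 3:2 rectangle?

Target 3:2 ≈ 1.500.
I: 1.512 (Δ0.012)  II: 1.534 (Δ0.034)  III: 1.590 (Δ0.090)  IV: 1.275 (Δ0.225)  V: 1.561 (Δ0.061)

I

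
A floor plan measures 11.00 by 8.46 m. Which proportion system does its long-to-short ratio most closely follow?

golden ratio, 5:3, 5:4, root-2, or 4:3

11.00/8.46 ≈ 1.300. Nearest candidates are 4:3 (1.333, off by 0.033) and 5:4 (1.250, off by 0.050).

4:3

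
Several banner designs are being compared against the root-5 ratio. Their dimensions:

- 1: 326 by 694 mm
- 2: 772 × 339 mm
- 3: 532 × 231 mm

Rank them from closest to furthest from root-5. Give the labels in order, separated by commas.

2, 3, 1

Ratios: 1 = 694 / 326 ≈ 2.129; 2 = 772 / 339 ≈ 2.277; 3 = 532 / 231 ≈ 2.303.
|Δ from 2.236|: 1 0.107; 2 0.041; 3 0.067.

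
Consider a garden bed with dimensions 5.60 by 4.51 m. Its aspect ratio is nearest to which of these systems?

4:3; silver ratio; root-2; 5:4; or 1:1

5:4

5.60/4.51 ≈ 1.242. Nearest candidates are 5:4 (1.250, off by 0.008) and 4:3 (1.333, off by 0.091).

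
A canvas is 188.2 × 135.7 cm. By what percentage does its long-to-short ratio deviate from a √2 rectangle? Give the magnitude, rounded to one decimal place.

1.9%

Ratio = 188.2 / 135.7 ≈ 1.3869.
Ideal root-2 ≈ 1.4142. |1.3869 − 1.4142| / 1.4142 ≈ 1.93% → 1.9%.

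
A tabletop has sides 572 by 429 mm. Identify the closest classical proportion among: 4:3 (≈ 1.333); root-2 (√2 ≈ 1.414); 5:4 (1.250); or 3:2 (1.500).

4:3

572/429 ≈ 1.333. Nearest candidates are 4:3 (1.333, off by 0.000) and root-2 (1.414, off by 0.081).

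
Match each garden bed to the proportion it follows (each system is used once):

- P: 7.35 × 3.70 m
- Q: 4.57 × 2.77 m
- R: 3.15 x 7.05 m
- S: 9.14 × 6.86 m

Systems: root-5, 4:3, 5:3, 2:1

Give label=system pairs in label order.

Ratios: P ≈ 1.986; Q ≈ 1.650; R ≈ 2.238; S ≈ 1.332.
Targets: root-5 ≈ 2.236; 4:3 ≈ 1.333; 5:3 ≈ 1.667; 2:1 ≈ 2.000.

P=2:1, Q=5:3, R=root-5, S=4:3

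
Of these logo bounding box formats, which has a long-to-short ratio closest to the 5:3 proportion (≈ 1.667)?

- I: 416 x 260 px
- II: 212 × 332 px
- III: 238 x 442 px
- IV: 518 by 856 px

Ratios (long/short): I ≈ 1.600; II ≈ 1.566; III ≈ 1.857; IV ≈ 1.653.
5:3 ≈ 1.667; option IV is nearest (Δ 0.014).

IV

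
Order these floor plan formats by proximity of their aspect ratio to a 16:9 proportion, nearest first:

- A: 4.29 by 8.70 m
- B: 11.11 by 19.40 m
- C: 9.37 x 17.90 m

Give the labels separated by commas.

B, C, A

Ratios: A = 8.70 / 4.29 ≈ 2.028; B = 19.40 / 11.11 ≈ 1.746; C = 17.90 / 9.37 ≈ 1.910.
|Δ from 1.778|: A 0.250; B 0.032; C 0.132.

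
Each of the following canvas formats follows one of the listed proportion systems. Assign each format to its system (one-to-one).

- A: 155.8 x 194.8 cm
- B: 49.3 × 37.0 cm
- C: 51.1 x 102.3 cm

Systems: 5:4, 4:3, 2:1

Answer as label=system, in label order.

A=5:4, B=4:3, C=2:1

A = 194.8/155.8 ≈ 1.250 → 5:4 (1.250)
B = 49.3/37.0 ≈ 1.332 → 4:3 (1.333)
C = 102.3/51.1 ≈ 2.002 → 2:1 (2.000)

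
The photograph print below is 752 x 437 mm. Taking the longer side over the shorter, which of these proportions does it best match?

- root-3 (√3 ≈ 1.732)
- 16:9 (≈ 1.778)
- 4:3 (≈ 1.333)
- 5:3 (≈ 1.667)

root-3

Ratio = 752 / 437 ≈ 1.721.
Distances: root-3 1.732 (Δ 0.011); 16:9 1.778 (Δ 0.057); 4:3 1.333 (Δ 0.388); 5:3 1.667 (Δ 0.054).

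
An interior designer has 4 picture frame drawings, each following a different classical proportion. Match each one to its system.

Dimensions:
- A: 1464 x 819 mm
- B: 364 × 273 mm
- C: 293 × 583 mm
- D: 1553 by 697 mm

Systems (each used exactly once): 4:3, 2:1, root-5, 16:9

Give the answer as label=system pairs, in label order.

Ratios: A ≈ 1.788; B ≈ 1.333; C ≈ 1.990; D ≈ 2.228.
Targets: 4:3 ≈ 1.333; 2:1 ≈ 2.000; root-5 ≈ 2.236; 16:9 ≈ 1.778.

A=16:9, B=4:3, C=2:1, D=root-5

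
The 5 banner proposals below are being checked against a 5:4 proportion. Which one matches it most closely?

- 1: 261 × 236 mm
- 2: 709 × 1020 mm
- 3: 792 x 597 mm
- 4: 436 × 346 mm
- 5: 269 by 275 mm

4

Target 5:4 ≈ 1.250.
1: 1.106 (Δ0.144)  2: 1.439 (Δ0.189)  3: 1.327 (Δ0.077)  4: 1.260 (Δ0.010)  5: 1.022 (Δ0.228)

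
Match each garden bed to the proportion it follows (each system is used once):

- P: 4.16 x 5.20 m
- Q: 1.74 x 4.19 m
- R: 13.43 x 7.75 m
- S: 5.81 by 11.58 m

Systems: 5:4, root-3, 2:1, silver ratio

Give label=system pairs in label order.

P=5:4, Q=silver ratio, R=root-3, S=2:1

P = 5.20/4.16 ≈ 1.250 → 5:4 (1.250)
Q = 4.19/1.74 ≈ 2.408 → silver ratio (2.414)
R = 13.43/7.75 ≈ 1.733 → root-3 (1.732)
S = 11.58/5.81 ≈ 1.993 → 2:1 (2.000)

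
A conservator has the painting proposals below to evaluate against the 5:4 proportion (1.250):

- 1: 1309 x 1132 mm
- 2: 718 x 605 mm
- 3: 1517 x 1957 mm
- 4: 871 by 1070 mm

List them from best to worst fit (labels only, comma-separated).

4, 3, 2, 1

Ratios: 1 = 1309 / 1132 ≈ 1.156; 2 = 718 / 605 ≈ 1.187; 3 = 1957 / 1517 ≈ 1.290; 4 = 1070 / 871 ≈ 1.228.
|Δ from 1.250|: 1 0.094; 2 0.063; 3 0.040; 4 0.022.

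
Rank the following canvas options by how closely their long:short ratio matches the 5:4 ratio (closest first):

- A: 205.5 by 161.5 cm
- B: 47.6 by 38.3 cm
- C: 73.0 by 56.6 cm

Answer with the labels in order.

B, A, C

A: 205.5/161.5 ≈ 1.272 → |1.272 − 1.250| = 0.022
B: 47.6/38.3 ≈ 1.243 → |1.243 − 1.250| = 0.007
C: 73.0/56.6 ≈ 1.290 → |1.290 − 1.250| = 0.040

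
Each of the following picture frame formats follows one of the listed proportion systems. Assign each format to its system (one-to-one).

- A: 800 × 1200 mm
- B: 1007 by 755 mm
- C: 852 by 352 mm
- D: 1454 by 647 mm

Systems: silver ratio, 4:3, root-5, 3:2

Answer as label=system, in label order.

A=3:2, B=4:3, C=silver ratio, D=root-5

A = 1200/800 ≈ 1.500 → 3:2 (1.500)
B = 1007/755 ≈ 1.334 → 4:3 (1.333)
C = 852/352 ≈ 2.420 → silver ratio (2.414)
D = 1454/647 ≈ 2.247 → root-5 (2.236)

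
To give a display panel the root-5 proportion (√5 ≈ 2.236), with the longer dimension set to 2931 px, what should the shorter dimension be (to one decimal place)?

root-5 ≈ 2.23607.
Shorter side = 2931 ÷ 2.23607 ≈ 1310.782 → 1310.8 px.

1310.8 px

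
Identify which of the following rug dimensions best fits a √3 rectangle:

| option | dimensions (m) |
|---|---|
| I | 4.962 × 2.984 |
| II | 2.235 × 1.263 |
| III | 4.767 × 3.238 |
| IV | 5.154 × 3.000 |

IV

Ratios (long/short): I ≈ 1.663; II ≈ 1.770; III ≈ 1.472; IV ≈ 1.718.
root-3 ≈ 1.732; option IV is nearest (Δ 0.014).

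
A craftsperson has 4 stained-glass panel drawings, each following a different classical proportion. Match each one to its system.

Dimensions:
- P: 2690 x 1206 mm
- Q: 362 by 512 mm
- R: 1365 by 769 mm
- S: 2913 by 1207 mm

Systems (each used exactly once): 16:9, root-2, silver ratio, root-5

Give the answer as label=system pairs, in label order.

Ratios: P ≈ 2.231; Q ≈ 1.414; R ≈ 1.775; S ≈ 2.413.
Targets: 16:9 ≈ 1.778; root-2 ≈ 1.414; silver ratio ≈ 2.414; root-5 ≈ 2.236.

P=root-5, Q=root-2, R=16:9, S=silver ratio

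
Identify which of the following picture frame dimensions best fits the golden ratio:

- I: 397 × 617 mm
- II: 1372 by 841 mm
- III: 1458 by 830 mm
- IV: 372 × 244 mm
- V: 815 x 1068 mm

II

Target golden ratio ≈ 1.618.
I: 1.554 (Δ0.064)  II: 1.631 (Δ0.013)  III: 1.757 (Δ0.139)  IV: 1.525 (Δ0.093)  V: 1.310 (Δ0.308)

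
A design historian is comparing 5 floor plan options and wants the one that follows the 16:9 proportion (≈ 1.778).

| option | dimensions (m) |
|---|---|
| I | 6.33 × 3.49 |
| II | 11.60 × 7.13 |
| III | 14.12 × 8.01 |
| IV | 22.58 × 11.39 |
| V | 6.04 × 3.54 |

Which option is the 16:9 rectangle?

III

Target 16:9 ≈ 1.778.
I: 1.814 (Δ0.036)  II: 1.627 (Δ0.151)  III: 1.763 (Δ0.015)  IV: 1.982 (Δ0.204)  V: 1.706 (Δ0.072)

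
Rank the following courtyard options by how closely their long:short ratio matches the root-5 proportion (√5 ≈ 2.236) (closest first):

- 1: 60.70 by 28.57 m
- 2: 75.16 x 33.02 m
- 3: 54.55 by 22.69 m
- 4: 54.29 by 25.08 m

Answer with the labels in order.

Ratios: 1 = 60.70 / 28.57 ≈ 2.125; 2 = 75.16 / 33.02 ≈ 2.276; 3 = 54.55 / 22.69 ≈ 2.404; 4 = 54.29 / 25.08 ≈ 2.165.
|Δ from 2.236|: 1 0.111; 2 0.040; 3 0.168; 4 0.071.

2, 4, 1, 3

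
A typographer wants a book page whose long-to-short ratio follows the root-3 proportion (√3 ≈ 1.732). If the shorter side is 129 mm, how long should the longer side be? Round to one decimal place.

223.4 mm

root-3 ≈ 1.73205.
Longer side = 129 × 1.73205 ≈ 223.434 → 223.4 mm.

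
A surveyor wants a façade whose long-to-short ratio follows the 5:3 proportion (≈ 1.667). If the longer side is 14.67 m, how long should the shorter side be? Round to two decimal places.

8.80 m

5:3 ≈ 1.66667.
Shorter side = 14.67 ÷ 1.66667 ≈ 8.8020 → 8.80 m.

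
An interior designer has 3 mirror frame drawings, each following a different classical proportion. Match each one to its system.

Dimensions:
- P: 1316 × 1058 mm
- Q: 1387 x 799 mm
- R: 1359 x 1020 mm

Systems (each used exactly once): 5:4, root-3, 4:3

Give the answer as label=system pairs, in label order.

P=5:4, Q=root-3, R=4:3

P = 1316/1058 ≈ 1.244 → 5:4 (1.250)
Q = 1387/799 ≈ 1.736 → root-3 (1.732)
R = 1359/1020 ≈ 1.332 → 4:3 (1.333)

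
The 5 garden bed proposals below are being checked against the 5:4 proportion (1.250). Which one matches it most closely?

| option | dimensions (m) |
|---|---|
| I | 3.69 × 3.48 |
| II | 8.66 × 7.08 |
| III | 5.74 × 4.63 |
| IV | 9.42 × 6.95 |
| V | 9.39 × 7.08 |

III

Target 5:4 ≈ 1.250.
I: 1.060 (Δ0.190)  II: 1.223 (Δ0.027)  III: 1.240 (Δ0.010)  IV: 1.355 (Δ0.105)  V: 1.326 (Δ0.076)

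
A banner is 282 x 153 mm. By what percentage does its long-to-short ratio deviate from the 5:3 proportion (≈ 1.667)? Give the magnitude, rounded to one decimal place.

10.6%

Ratio = 282 / 153 ≈ 1.8431.
Ideal 5:3 ≈ 1.6667. |1.8431 − 1.6667| / 1.6667 ≈ 10.58% → 10.6%.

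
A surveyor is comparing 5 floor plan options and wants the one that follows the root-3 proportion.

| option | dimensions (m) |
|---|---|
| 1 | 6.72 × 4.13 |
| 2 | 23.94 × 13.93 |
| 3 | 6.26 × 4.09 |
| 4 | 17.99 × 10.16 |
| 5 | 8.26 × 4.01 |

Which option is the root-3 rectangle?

2

Target root-3 ≈ 1.732.
1: 1.627 (Δ0.105)  2: 1.719 (Δ0.013)  3: 1.531 (Δ0.201)  4: 1.771 (Δ0.039)  5: 2.060 (Δ0.328)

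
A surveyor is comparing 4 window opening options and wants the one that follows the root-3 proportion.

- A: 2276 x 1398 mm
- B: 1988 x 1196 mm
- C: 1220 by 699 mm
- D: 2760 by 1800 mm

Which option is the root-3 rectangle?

C

Ratios (long/short): A ≈ 1.628; B ≈ 1.662; C ≈ 1.745; D ≈ 1.533.
root-3 ≈ 1.732; option C is nearest (Δ 0.013).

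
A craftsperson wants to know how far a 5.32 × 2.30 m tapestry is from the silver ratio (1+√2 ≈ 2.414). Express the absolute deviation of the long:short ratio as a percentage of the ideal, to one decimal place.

Ratio = 5.32 / 2.30 ≈ 2.3130.
Ideal silver ratio ≈ 2.4142. |2.3130 − 2.4142| / 2.4142 ≈ 4.19% → 4.2%.

4.2%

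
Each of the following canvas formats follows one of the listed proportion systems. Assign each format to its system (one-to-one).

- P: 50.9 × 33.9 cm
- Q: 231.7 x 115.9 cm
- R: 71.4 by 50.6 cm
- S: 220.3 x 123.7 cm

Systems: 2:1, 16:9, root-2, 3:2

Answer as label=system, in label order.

Ratios: P ≈ 1.501; Q ≈ 1.999; R ≈ 1.411; S ≈ 1.781.
Targets: 2:1 ≈ 2.000; 16:9 ≈ 1.778; root-2 ≈ 1.414; 3:2 ≈ 1.500.

P=3:2, Q=2:1, R=root-2, S=16:9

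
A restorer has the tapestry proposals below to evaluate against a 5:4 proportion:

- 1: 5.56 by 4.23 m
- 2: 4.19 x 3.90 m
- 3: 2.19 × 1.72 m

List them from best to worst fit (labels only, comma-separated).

3, 1, 2

1: 5.56/4.23 ≈ 1.314 → |1.314 − 1.250| = 0.064
2: 4.19/3.90 ≈ 1.074 → |1.074 − 1.250| = 0.176
3: 2.19/1.72 ≈ 1.273 → |1.273 − 1.250| = 0.023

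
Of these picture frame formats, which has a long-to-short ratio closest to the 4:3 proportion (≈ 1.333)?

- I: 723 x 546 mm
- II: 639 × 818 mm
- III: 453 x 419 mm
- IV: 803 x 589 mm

I

Ratios (long/short): I ≈ 1.324; II ≈ 1.280; III ≈ 1.081; IV ≈ 1.363.
4:3 ≈ 1.333; option I is nearest (Δ 0.009).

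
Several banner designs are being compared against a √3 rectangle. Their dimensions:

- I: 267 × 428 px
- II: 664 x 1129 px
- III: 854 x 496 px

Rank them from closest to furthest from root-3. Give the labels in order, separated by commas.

III, II, I

Ratios: I = 428 / 267 ≈ 1.603; II = 1129 / 664 ≈ 1.700; III = 854 / 496 ≈ 1.722.
|Δ from 1.732|: I 0.129; II 0.032; III 0.010.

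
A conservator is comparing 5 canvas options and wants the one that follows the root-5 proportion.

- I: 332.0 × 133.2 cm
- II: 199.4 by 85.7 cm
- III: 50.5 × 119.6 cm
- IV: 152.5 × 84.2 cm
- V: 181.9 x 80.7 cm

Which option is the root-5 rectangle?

Target root-5 ≈ 2.236.
I: 2.492 (Δ0.256)  II: 2.327 (Δ0.091)  III: 2.368 (Δ0.132)  IV: 1.811 (Δ0.425)  V: 2.254 (Δ0.018)

V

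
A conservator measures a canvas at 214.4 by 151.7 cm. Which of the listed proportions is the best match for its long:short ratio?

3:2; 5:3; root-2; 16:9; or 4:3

Ratio = 214.4 / 151.7 ≈ 1.413.
Distances: 3:2 1.500 (Δ 0.087); 5:3 1.667 (Δ 0.254); root-2 1.414 (Δ 0.001); 16:9 1.778 (Δ 0.365); 4:3 1.333 (Δ 0.080).

root-2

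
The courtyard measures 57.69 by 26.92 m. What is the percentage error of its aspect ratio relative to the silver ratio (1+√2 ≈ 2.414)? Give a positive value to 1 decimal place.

11.2%

Ratio = 57.69 / 26.92 ≈ 2.1430.
Ideal silver ratio ≈ 2.4142. |2.1430 − 2.4142| / 2.4142 ≈ 11.23% → 11.2%.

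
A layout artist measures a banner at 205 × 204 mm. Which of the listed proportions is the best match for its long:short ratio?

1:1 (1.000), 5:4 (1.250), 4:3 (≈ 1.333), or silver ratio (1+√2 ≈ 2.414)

Ratio = 205 / 204 ≈ 1.005.
Distances: 1:1 1.000 (Δ 0.005); 5:4 1.250 (Δ 0.245); 4:3 1.333 (Δ 0.328); silver ratio 2.414 (Δ 1.409).

1:1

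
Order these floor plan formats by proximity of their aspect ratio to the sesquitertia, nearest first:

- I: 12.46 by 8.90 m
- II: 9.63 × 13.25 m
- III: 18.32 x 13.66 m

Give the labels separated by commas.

III, II, I

I: 12.46/8.90 ≈ 1.400 → |1.400 − 1.333| = 0.067
II: 13.25/9.63 ≈ 1.376 → |1.376 − 1.333| = 0.043
III: 18.32/13.66 ≈ 1.341 → |1.341 − 1.333| = 0.008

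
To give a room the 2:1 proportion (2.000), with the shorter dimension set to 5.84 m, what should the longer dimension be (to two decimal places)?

11.68 m

2:1 = 2.00000.
Longer side = 5.84 × 2.00000 ≈ 11.6800 → 11.68 m.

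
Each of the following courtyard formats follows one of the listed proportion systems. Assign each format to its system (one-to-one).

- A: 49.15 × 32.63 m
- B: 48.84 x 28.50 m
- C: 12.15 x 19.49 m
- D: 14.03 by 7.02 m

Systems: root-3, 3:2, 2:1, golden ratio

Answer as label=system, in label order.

A=3:2, B=root-3, C=golden ratio, D=2:1

Ratios: A ≈ 1.506; B ≈ 1.714; C ≈ 1.604; D ≈ 1.999.
Targets: root-3 ≈ 1.732; 3:2 ≈ 1.500; 2:1 ≈ 2.000; golden ratio ≈ 1.618.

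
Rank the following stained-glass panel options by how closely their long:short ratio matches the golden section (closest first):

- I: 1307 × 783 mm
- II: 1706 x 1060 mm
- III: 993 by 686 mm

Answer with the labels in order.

II, I, III

Ratios: I = 1307 / 783 ≈ 1.669; II = 1706 / 1060 ≈ 1.609; III = 993 / 686 ≈ 1.448.
|Δ from 1.618|: I 0.051; II 0.009; III 0.170.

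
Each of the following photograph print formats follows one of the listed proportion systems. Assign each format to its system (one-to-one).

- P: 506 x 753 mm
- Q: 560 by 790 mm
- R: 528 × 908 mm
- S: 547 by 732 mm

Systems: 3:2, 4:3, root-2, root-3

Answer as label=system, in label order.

P=3:2, Q=root-2, R=root-3, S=4:3

Ratios: P ≈ 1.488; Q ≈ 1.411; R ≈ 1.720; S ≈ 1.338.
Targets: 3:2 ≈ 1.500; 4:3 ≈ 1.333; root-2 ≈ 1.414; root-3 ≈ 1.732.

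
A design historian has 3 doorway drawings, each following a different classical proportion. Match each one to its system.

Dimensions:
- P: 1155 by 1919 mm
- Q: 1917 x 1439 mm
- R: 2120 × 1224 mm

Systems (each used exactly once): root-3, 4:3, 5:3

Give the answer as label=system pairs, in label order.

Ratios: P ≈ 1.661; Q ≈ 1.332; R ≈ 1.732.
Targets: root-3 ≈ 1.732; 4:3 ≈ 1.333; 5:3 ≈ 1.667.

P=5:3, Q=4:3, R=root-3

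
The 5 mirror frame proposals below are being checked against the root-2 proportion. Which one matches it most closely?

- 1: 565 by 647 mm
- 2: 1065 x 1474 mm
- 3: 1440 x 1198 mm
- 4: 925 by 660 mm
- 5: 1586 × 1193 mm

Ratios (long/short): 1 ≈ 1.145; 2 ≈ 1.384; 3 ≈ 1.202; 4 ≈ 1.402; 5 ≈ 1.329.
root-2 ≈ 1.414; option 4 is nearest (Δ 0.012).

4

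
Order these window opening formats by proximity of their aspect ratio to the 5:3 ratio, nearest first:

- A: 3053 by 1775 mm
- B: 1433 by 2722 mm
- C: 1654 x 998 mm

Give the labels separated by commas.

C, A, B

Ratios: A = 3053 / 1775 ≈ 1.720; B = 2722 / 1433 ≈ 1.900; C = 1654 / 998 ≈ 1.657.
|Δ from 1.667|: A 0.053; B 0.233; C 0.010.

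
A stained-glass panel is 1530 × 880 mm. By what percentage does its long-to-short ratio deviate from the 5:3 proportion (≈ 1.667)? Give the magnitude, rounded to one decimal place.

Ratio = 1530 / 880 ≈ 1.7386.
Ideal 5:3 ≈ 1.6667. |1.7386 − 1.6667| / 1.6667 ≈ 4.31% → 4.3%.

4.3%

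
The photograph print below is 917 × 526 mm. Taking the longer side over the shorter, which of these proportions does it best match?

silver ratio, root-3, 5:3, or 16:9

917/526 ≈ 1.743. Nearest candidates are root-3 (1.732, off by 0.011) and 16:9 (1.778, off by 0.035).

root-3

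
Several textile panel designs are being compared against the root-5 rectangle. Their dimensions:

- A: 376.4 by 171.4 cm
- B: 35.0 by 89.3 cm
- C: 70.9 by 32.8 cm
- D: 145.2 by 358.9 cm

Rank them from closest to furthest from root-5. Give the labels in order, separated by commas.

A, C, D, B

Ratios: A = 376.4 / 171.4 ≈ 2.196; B = 89.3 / 35.0 ≈ 2.551; C = 70.9 / 32.8 ≈ 2.162; D = 358.9 / 145.2 ≈ 2.472.
|Δ from 2.236|: A 0.040; B 0.315; C 0.074; D 0.236.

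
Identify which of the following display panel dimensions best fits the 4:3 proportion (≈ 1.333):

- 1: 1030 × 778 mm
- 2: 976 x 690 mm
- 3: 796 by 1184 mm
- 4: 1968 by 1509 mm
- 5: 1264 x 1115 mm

1

Target 4:3 ≈ 1.333.
1: 1.324 (Δ0.009)  2: 1.414 (Δ0.081)  3: 1.487 (Δ0.154)  4: 1.304 (Δ0.029)  5: 1.134 (Δ0.199)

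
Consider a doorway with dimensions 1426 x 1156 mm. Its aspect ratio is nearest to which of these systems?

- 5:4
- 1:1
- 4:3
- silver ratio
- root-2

1426/1156 ≈ 1.234. Nearest candidates are 5:4 (1.250, off by 0.016) and 4:3 (1.333, off by 0.099).

5:4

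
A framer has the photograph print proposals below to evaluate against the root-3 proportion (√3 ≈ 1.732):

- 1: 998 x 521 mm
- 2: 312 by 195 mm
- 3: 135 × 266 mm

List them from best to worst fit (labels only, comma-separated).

2, 1, 3

Ratios: 1 = 998 / 521 ≈ 1.916; 2 = 312 / 195 ≈ 1.600; 3 = 266 / 135 ≈ 1.970.
|Δ from 1.732|: 1 0.184; 2 0.132; 3 0.238.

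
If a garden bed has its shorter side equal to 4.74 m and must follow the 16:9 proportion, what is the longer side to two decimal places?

16:9 ≈ 1.77778.
Longer side = 4.74 × 1.77778 ≈ 8.4267 → 8.43 m.

8.43 m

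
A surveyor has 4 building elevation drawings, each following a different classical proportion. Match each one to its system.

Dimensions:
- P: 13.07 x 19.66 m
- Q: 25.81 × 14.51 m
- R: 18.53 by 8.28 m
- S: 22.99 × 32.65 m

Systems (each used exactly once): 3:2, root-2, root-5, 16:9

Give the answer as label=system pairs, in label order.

Ratios: P ≈ 1.504; Q ≈ 1.779; R ≈ 2.238; S ≈ 1.420.
Targets: 3:2 ≈ 1.500; root-2 ≈ 1.414; root-5 ≈ 2.236; 16:9 ≈ 1.778.

P=3:2, Q=16:9, R=root-5, S=root-2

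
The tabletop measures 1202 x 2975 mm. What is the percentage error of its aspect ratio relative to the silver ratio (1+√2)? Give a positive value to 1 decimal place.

2.5%

Ratio = 2975 / 1202 ≈ 2.4750.
Ideal silver ratio ≈ 2.4142. |2.4750 − 2.4142| / 2.4142 ≈ 2.52% → 2.5%.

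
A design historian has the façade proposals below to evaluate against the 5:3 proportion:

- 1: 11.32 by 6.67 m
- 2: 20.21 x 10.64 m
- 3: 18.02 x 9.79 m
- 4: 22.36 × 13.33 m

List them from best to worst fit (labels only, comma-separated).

4, 1, 3, 2

1: 11.32/6.67 ≈ 1.697 → |1.697 − 1.667| = 0.030
2: 20.21/10.64 ≈ 1.899 → |1.899 − 1.667| = 0.232
3: 18.02/9.79 ≈ 1.841 → |1.841 − 1.667| = 0.174
4: 22.36/13.33 ≈ 1.677 → |1.677 − 1.667| = 0.010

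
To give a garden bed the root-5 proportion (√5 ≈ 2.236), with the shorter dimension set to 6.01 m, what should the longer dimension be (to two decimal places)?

13.44 m

root-5 ≈ 2.23607.
Longer side = 6.01 × 2.23607 ≈ 13.4388 → 13.44 m.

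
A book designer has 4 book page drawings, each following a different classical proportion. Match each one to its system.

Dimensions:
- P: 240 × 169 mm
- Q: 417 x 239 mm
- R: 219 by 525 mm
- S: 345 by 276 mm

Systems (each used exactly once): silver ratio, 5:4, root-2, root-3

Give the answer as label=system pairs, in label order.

P = 240/169 ≈ 1.420 → root-2 (1.414)
Q = 417/239 ≈ 1.745 → root-3 (1.732)
R = 525/219 ≈ 2.397 → silver ratio (2.414)
S = 345/276 ≈ 1.250 → 5:4 (1.250)

P=root-2, Q=root-3, R=silver ratio, S=5:4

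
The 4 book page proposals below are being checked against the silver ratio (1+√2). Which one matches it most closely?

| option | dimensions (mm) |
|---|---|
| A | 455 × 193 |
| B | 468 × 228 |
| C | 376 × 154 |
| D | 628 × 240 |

Ratios (long/short): A ≈ 2.358; B ≈ 2.053; C ≈ 2.442; D ≈ 2.617.
silver ratio ≈ 2.414; option C is nearest (Δ 0.028).

C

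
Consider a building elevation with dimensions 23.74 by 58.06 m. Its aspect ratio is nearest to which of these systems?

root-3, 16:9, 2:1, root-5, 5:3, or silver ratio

silver ratio

58.06/23.74 ≈ 2.446. Nearest candidates are silver ratio (2.414, off by 0.032) and root-5 (2.236, off by 0.210).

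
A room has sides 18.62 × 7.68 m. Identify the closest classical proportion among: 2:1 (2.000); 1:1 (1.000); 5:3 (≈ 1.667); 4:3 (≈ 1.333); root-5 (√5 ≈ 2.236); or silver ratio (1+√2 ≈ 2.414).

Ratio = 18.62 / 7.68 ≈ 2.424.
Distances: 2:1 2.000 (Δ 0.424); 1:1 1.000 (Δ 1.424); 5:3 1.667 (Δ 0.757); 4:3 1.333 (Δ 1.091); root-5 2.236 (Δ 0.188); silver ratio 2.414 (Δ 0.010).

silver ratio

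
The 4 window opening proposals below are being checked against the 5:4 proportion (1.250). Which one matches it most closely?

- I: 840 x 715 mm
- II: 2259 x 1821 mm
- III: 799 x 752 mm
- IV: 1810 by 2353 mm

II

Target 5:4 ≈ 1.250.
I: 1.175 (Δ0.075)  II: 1.241 (Δ0.009)  III: 1.062 (Δ0.188)  IV: 1.300 (Δ0.050)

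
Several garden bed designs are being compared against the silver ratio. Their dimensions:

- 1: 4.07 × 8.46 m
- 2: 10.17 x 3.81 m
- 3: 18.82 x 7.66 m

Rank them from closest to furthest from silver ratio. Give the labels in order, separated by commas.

Ratios: 1 = 8.46 / 4.07 ≈ 2.079; 2 = 10.17 / 3.81 ≈ 2.669; 3 = 18.82 / 7.66 ≈ 2.457.
|Δ from 2.414|: 1 0.335; 2 0.255; 3 0.043.

3, 2, 1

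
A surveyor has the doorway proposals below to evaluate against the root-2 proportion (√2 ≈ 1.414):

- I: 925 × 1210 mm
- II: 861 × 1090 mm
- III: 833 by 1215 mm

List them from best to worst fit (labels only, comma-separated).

I: 1210/925 ≈ 1.308 → |1.308 − 1.414| = 0.106
II: 1090/861 ≈ 1.266 → |1.266 − 1.414| = 0.148
III: 1215/833 ≈ 1.459 → |1.459 − 1.414| = 0.045

III, I, II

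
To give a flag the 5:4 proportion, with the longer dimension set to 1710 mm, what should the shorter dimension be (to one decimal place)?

5:4 = 1.25000.
Shorter side = 1710 ÷ 1.25000 ≈ 1368.000 → 1368.0 mm.

1368.0 mm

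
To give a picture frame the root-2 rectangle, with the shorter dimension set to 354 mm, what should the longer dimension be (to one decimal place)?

500.6 mm

root-2 ≈ 1.41421.
Longer side = 354 × 1.41421 ≈ 500.630 → 500.6 mm.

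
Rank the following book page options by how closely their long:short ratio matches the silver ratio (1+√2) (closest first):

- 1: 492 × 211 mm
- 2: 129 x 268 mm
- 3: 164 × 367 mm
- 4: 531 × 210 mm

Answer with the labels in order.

Ratios: 1 = 492 / 211 ≈ 2.332; 2 = 268 / 129 ≈ 2.078; 3 = 367 / 164 ≈ 2.238; 4 = 531 / 210 ≈ 2.529.
|Δ from 2.414|: 1 0.082; 2 0.336; 3 0.176; 4 0.115.

1, 4, 3, 2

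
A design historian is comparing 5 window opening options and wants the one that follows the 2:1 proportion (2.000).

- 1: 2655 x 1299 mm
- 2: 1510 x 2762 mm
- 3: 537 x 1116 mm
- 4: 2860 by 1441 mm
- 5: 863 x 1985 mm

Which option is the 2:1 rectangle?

Ratios (long/short): 1 ≈ 2.044; 2 ≈ 1.829; 3 ≈ 2.078; 4 ≈ 1.985; 5 ≈ 2.300.
2:1 ≈ 2.000; option 4 is nearest (Δ 0.015).

4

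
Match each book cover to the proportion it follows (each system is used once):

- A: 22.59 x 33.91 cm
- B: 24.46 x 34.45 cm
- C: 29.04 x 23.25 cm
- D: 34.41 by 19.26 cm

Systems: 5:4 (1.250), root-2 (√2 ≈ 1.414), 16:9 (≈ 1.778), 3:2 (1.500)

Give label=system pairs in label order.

A=3:2, B=root-2, C=5:4, D=16:9

Ratios: A ≈ 1.501; B ≈ 1.408; C ≈ 1.249; D ≈ 1.787.
Targets: 5:4 ≈ 1.250; root-2 ≈ 1.414; 16:9 ≈ 1.778; 3:2 ≈ 1.500.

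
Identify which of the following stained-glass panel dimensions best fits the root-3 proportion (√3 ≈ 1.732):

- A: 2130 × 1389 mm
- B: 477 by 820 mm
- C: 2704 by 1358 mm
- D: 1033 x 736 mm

B

Ratios (long/short): A ≈ 1.533; B ≈ 1.719; C ≈ 1.991; D ≈ 1.404.
root-3 ≈ 1.732; option B is nearest (Δ 0.013).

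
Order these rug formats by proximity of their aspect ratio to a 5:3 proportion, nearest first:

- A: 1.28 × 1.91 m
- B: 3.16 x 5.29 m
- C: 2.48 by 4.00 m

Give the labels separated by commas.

Ratios: A = 1.91 / 1.28 ≈ 1.492; B = 5.29 / 3.16 ≈ 1.674; C = 4.00 / 2.48 ≈ 1.613.
|Δ from 1.667|: A 0.175; B 0.007; C 0.054.

B, C, A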